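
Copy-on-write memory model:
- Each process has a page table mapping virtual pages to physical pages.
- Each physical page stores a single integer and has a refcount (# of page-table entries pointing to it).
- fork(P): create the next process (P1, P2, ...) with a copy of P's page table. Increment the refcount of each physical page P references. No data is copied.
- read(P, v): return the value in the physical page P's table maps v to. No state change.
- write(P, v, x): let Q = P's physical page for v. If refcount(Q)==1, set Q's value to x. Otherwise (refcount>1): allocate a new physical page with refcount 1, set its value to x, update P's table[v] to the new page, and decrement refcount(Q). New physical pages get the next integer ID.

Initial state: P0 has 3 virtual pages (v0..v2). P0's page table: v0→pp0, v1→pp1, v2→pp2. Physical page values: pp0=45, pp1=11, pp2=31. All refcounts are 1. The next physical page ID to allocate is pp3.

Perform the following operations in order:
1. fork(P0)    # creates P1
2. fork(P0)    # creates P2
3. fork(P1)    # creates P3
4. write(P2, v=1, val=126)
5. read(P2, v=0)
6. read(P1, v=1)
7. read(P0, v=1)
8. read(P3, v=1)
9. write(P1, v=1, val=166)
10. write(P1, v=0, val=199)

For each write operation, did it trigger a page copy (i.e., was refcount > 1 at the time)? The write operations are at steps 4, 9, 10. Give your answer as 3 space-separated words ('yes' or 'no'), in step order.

Op 1: fork(P0) -> P1. 3 ppages; refcounts: pp0:2 pp1:2 pp2:2
Op 2: fork(P0) -> P2. 3 ppages; refcounts: pp0:3 pp1:3 pp2:3
Op 3: fork(P1) -> P3. 3 ppages; refcounts: pp0:4 pp1:4 pp2:4
Op 4: write(P2, v1, 126). refcount(pp1)=4>1 -> COPY to pp3. 4 ppages; refcounts: pp0:4 pp1:3 pp2:4 pp3:1
Op 5: read(P2, v0) -> 45. No state change.
Op 6: read(P1, v1) -> 11. No state change.
Op 7: read(P0, v1) -> 11. No state change.
Op 8: read(P3, v1) -> 11. No state change.
Op 9: write(P1, v1, 166). refcount(pp1)=3>1 -> COPY to pp4. 5 ppages; refcounts: pp0:4 pp1:2 pp2:4 pp3:1 pp4:1
Op 10: write(P1, v0, 199). refcount(pp0)=4>1 -> COPY to pp5. 6 ppages; refcounts: pp0:3 pp1:2 pp2:4 pp3:1 pp4:1 pp5:1

yes yes yes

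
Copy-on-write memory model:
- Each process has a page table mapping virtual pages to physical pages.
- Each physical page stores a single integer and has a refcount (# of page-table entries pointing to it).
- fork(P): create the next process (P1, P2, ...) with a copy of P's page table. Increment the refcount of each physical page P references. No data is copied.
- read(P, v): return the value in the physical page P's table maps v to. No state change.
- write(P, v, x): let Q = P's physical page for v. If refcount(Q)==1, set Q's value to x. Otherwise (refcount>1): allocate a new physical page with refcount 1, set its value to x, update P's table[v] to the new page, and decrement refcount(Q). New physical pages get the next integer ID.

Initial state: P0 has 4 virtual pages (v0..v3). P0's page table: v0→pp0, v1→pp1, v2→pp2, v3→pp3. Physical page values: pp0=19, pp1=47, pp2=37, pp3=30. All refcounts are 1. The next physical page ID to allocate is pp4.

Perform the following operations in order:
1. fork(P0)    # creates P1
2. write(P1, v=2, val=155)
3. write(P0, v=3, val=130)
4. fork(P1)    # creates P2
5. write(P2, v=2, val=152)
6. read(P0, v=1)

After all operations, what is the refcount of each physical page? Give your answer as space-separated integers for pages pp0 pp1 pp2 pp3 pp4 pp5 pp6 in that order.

Op 1: fork(P0) -> P1. 4 ppages; refcounts: pp0:2 pp1:2 pp2:2 pp3:2
Op 2: write(P1, v2, 155). refcount(pp2)=2>1 -> COPY to pp4. 5 ppages; refcounts: pp0:2 pp1:2 pp2:1 pp3:2 pp4:1
Op 3: write(P0, v3, 130). refcount(pp3)=2>1 -> COPY to pp5. 6 ppages; refcounts: pp0:2 pp1:2 pp2:1 pp3:1 pp4:1 pp5:1
Op 4: fork(P1) -> P2. 6 ppages; refcounts: pp0:3 pp1:3 pp2:1 pp3:2 pp4:2 pp5:1
Op 5: write(P2, v2, 152). refcount(pp4)=2>1 -> COPY to pp6. 7 ppages; refcounts: pp0:3 pp1:3 pp2:1 pp3:2 pp4:1 pp5:1 pp6:1
Op 6: read(P0, v1) -> 47. No state change.

Answer: 3 3 1 2 1 1 1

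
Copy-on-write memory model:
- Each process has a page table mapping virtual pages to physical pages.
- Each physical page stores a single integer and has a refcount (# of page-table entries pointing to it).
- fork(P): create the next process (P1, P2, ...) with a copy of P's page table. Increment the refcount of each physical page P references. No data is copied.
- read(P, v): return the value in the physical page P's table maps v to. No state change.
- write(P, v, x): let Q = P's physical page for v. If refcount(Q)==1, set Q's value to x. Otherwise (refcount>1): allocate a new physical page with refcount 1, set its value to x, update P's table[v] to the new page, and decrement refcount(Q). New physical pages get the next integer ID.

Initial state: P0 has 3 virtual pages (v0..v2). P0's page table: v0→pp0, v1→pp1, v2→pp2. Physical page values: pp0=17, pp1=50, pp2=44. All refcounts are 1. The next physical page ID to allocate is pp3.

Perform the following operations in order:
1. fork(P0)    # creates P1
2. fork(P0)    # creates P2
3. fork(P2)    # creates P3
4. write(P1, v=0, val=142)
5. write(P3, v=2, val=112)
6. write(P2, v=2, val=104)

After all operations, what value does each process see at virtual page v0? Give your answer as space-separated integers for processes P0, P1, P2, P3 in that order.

Answer: 17 142 17 17

Derivation:
Op 1: fork(P0) -> P1. 3 ppages; refcounts: pp0:2 pp1:2 pp2:2
Op 2: fork(P0) -> P2. 3 ppages; refcounts: pp0:3 pp1:3 pp2:3
Op 3: fork(P2) -> P3. 3 ppages; refcounts: pp0:4 pp1:4 pp2:4
Op 4: write(P1, v0, 142). refcount(pp0)=4>1 -> COPY to pp3. 4 ppages; refcounts: pp0:3 pp1:4 pp2:4 pp3:1
Op 5: write(P3, v2, 112). refcount(pp2)=4>1 -> COPY to pp4. 5 ppages; refcounts: pp0:3 pp1:4 pp2:3 pp3:1 pp4:1
Op 6: write(P2, v2, 104). refcount(pp2)=3>1 -> COPY to pp5. 6 ppages; refcounts: pp0:3 pp1:4 pp2:2 pp3:1 pp4:1 pp5:1
P0: v0 -> pp0 = 17
P1: v0 -> pp3 = 142
P2: v0 -> pp0 = 17
P3: v0 -> pp0 = 17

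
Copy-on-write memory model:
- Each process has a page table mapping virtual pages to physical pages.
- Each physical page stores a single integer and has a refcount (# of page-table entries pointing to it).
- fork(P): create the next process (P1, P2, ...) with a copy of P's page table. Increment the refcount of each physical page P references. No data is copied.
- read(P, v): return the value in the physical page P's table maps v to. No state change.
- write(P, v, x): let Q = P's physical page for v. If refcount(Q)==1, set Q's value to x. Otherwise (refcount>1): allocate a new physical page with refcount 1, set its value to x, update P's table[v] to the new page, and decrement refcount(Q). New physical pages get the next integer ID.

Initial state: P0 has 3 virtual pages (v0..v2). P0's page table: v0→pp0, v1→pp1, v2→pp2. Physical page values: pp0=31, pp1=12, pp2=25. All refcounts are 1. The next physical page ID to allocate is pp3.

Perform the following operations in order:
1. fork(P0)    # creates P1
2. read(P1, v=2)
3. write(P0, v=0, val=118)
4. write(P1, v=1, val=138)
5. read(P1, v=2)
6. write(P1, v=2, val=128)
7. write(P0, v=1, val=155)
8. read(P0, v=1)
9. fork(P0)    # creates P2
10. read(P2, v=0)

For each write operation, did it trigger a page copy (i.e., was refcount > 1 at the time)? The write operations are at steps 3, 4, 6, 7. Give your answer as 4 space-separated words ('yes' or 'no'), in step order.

Op 1: fork(P0) -> P1. 3 ppages; refcounts: pp0:2 pp1:2 pp2:2
Op 2: read(P1, v2) -> 25. No state change.
Op 3: write(P0, v0, 118). refcount(pp0)=2>1 -> COPY to pp3. 4 ppages; refcounts: pp0:1 pp1:2 pp2:2 pp3:1
Op 4: write(P1, v1, 138). refcount(pp1)=2>1 -> COPY to pp4. 5 ppages; refcounts: pp0:1 pp1:1 pp2:2 pp3:1 pp4:1
Op 5: read(P1, v2) -> 25. No state change.
Op 6: write(P1, v2, 128). refcount(pp2)=2>1 -> COPY to pp5. 6 ppages; refcounts: pp0:1 pp1:1 pp2:1 pp3:1 pp4:1 pp5:1
Op 7: write(P0, v1, 155). refcount(pp1)=1 -> write in place. 6 ppages; refcounts: pp0:1 pp1:1 pp2:1 pp3:1 pp4:1 pp5:1
Op 8: read(P0, v1) -> 155. No state change.
Op 9: fork(P0) -> P2. 6 ppages; refcounts: pp0:1 pp1:2 pp2:2 pp3:2 pp4:1 pp5:1
Op 10: read(P2, v0) -> 118. No state change.

yes yes yes no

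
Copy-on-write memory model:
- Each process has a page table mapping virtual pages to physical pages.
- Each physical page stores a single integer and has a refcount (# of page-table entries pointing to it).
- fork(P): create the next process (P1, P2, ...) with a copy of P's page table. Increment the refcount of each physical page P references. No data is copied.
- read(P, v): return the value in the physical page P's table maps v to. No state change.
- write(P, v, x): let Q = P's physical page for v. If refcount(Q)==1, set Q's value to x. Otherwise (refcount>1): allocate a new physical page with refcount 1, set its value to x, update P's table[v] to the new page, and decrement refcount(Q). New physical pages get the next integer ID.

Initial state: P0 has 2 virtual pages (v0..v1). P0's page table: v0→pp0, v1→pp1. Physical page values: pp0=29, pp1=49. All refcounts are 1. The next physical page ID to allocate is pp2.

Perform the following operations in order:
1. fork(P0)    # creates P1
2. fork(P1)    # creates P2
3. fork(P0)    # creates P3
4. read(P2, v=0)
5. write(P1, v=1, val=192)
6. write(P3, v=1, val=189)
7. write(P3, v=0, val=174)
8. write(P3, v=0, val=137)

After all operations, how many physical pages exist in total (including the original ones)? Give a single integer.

Op 1: fork(P0) -> P1. 2 ppages; refcounts: pp0:2 pp1:2
Op 2: fork(P1) -> P2. 2 ppages; refcounts: pp0:3 pp1:3
Op 3: fork(P0) -> P3. 2 ppages; refcounts: pp0:4 pp1:4
Op 4: read(P2, v0) -> 29. No state change.
Op 5: write(P1, v1, 192). refcount(pp1)=4>1 -> COPY to pp2. 3 ppages; refcounts: pp0:4 pp1:3 pp2:1
Op 6: write(P3, v1, 189). refcount(pp1)=3>1 -> COPY to pp3. 4 ppages; refcounts: pp0:4 pp1:2 pp2:1 pp3:1
Op 7: write(P3, v0, 174). refcount(pp0)=4>1 -> COPY to pp4. 5 ppages; refcounts: pp0:3 pp1:2 pp2:1 pp3:1 pp4:1
Op 8: write(P3, v0, 137). refcount(pp4)=1 -> write in place. 5 ppages; refcounts: pp0:3 pp1:2 pp2:1 pp3:1 pp4:1

Answer: 5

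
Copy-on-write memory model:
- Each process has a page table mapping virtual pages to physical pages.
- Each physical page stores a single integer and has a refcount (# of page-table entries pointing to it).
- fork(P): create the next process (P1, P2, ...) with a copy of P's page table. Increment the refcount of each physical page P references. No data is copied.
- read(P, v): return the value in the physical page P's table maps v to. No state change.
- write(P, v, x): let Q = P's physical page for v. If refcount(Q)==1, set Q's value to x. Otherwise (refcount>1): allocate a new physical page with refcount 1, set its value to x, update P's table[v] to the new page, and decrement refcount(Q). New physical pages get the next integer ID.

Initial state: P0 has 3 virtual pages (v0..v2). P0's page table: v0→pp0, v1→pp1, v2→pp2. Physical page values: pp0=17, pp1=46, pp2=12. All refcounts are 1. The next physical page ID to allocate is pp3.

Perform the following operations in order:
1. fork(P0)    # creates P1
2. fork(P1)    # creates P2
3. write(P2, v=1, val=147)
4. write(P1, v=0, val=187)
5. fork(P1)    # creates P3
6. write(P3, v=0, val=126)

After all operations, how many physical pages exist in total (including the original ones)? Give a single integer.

Op 1: fork(P0) -> P1. 3 ppages; refcounts: pp0:2 pp1:2 pp2:2
Op 2: fork(P1) -> P2. 3 ppages; refcounts: pp0:3 pp1:3 pp2:3
Op 3: write(P2, v1, 147). refcount(pp1)=3>1 -> COPY to pp3. 4 ppages; refcounts: pp0:3 pp1:2 pp2:3 pp3:1
Op 4: write(P1, v0, 187). refcount(pp0)=3>1 -> COPY to pp4. 5 ppages; refcounts: pp0:2 pp1:2 pp2:3 pp3:1 pp4:1
Op 5: fork(P1) -> P3. 5 ppages; refcounts: pp0:2 pp1:3 pp2:4 pp3:1 pp4:2
Op 6: write(P3, v0, 126). refcount(pp4)=2>1 -> COPY to pp5. 6 ppages; refcounts: pp0:2 pp1:3 pp2:4 pp3:1 pp4:1 pp5:1

Answer: 6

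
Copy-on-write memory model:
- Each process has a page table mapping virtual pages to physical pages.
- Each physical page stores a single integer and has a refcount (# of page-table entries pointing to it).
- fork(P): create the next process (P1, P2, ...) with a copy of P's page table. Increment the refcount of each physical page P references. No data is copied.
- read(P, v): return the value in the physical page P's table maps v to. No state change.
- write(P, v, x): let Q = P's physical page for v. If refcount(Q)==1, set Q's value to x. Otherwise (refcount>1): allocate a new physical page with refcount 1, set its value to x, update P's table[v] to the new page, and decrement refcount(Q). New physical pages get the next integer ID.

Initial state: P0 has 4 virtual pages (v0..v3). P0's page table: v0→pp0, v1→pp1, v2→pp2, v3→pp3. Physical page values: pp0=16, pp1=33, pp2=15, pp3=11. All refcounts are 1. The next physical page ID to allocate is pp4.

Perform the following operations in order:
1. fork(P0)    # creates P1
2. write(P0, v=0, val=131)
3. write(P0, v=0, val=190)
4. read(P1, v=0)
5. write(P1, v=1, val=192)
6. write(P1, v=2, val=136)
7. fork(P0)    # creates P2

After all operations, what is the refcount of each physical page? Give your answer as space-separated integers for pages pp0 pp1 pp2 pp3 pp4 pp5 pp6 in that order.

Op 1: fork(P0) -> P1. 4 ppages; refcounts: pp0:2 pp1:2 pp2:2 pp3:2
Op 2: write(P0, v0, 131). refcount(pp0)=2>1 -> COPY to pp4. 5 ppages; refcounts: pp0:1 pp1:2 pp2:2 pp3:2 pp4:1
Op 3: write(P0, v0, 190). refcount(pp4)=1 -> write in place. 5 ppages; refcounts: pp0:1 pp1:2 pp2:2 pp3:2 pp4:1
Op 4: read(P1, v0) -> 16. No state change.
Op 5: write(P1, v1, 192). refcount(pp1)=2>1 -> COPY to pp5. 6 ppages; refcounts: pp0:1 pp1:1 pp2:2 pp3:2 pp4:1 pp5:1
Op 6: write(P1, v2, 136). refcount(pp2)=2>1 -> COPY to pp6. 7 ppages; refcounts: pp0:1 pp1:1 pp2:1 pp3:2 pp4:1 pp5:1 pp6:1
Op 7: fork(P0) -> P2. 7 ppages; refcounts: pp0:1 pp1:2 pp2:2 pp3:3 pp4:2 pp5:1 pp6:1

Answer: 1 2 2 3 2 1 1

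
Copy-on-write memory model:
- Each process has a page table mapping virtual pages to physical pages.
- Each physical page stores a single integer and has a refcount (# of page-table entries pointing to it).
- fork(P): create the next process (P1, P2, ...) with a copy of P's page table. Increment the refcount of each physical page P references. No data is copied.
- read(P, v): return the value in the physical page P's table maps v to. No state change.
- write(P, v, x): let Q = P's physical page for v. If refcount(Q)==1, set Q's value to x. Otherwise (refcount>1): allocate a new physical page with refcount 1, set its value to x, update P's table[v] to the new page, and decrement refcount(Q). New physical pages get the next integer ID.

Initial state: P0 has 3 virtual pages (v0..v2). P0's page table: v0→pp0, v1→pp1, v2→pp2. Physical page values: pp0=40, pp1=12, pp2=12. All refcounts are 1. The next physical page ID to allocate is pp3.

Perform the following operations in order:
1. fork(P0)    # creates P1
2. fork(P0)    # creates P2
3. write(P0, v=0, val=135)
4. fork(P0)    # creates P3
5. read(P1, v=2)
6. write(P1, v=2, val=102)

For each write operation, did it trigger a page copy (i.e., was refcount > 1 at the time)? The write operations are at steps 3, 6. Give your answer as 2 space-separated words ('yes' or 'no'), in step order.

Op 1: fork(P0) -> P1. 3 ppages; refcounts: pp0:2 pp1:2 pp2:2
Op 2: fork(P0) -> P2. 3 ppages; refcounts: pp0:3 pp1:3 pp2:3
Op 3: write(P0, v0, 135). refcount(pp0)=3>1 -> COPY to pp3. 4 ppages; refcounts: pp0:2 pp1:3 pp2:3 pp3:1
Op 4: fork(P0) -> P3. 4 ppages; refcounts: pp0:2 pp1:4 pp2:4 pp3:2
Op 5: read(P1, v2) -> 12. No state change.
Op 6: write(P1, v2, 102). refcount(pp2)=4>1 -> COPY to pp4. 5 ppages; refcounts: pp0:2 pp1:4 pp2:3 pp3:2 pp4:1

yes yes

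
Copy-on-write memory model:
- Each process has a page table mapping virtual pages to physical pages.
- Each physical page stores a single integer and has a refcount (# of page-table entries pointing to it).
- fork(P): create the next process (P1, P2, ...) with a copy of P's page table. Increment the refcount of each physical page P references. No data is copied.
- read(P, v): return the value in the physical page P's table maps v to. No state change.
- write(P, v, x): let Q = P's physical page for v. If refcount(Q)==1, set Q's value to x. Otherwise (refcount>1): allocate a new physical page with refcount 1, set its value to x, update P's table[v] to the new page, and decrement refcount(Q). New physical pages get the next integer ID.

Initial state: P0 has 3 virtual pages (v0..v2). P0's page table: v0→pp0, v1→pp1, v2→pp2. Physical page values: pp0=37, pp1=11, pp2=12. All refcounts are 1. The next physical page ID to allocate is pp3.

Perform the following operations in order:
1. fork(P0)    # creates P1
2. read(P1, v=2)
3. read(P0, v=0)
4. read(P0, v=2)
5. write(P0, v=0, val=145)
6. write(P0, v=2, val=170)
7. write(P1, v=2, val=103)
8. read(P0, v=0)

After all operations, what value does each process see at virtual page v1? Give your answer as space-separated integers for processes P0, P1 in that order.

Answer: 11 11

Derivation:
Op 1: fork(P0) -> P1. 3 ppages; refcounts: pp0:2 pp1:2 pp2:2
Op 2: read(P1, v2) -> 12. No state change.
Op 3: read(P0, v0) -> 37. No state change.
Op 4: read(P0, v2) -> 12. No state change.
Op 5: write(P0, v0, 145). refcount(pp0)=2>1 -> COPY to pp3. 4 ppages; refcounts: pp0:1 pp1:2 pp2:2 pp3:1
Op 6: write(P0, v2, 170). refcount(pp2)=2>1 -> COPY to pp4. 5 ppages; refcounts: pp0:1 pp1:2 pp2:1 pp3:1 pp4:1
Op 7: write(P1, v2, 103). refcount(pp2)=1 -> write in place. 5 ppages; refcounts: pp0:1 pp1:2 pp2:1 pp3:1 pp4:1
Op 8: read(P0, v0) -> 145. No state change.
P0: v1 -> pp1 = 11
P1: v1 -> pp1 = 11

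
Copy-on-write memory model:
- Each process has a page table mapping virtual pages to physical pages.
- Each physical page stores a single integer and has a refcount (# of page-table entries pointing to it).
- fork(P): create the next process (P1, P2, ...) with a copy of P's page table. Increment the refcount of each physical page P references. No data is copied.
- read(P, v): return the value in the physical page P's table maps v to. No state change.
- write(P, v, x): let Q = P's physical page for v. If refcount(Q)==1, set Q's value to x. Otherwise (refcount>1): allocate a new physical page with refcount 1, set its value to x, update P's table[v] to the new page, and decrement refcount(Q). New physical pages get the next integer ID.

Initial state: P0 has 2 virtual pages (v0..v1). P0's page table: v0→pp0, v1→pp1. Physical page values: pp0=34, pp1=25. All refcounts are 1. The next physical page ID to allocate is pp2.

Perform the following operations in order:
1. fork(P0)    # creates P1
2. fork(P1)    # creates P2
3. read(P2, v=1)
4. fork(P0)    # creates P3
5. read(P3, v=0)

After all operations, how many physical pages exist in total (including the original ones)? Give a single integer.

Answer: 2

Derivation:
Op 1: fork(P0) -> P1. 2 ppages; refcounts: pp0:2 pp1:2
Op 2: fork(P1) -> P2. 2 ppages; refcounts: pp0:3 pp1:3
Op 3: read(P2, v1) -> 25. No state change.
Op 4: fork(P0) -> P3. 2 ppages; refcounts: pp0:4 pp1:4
Op 5: read(P3, v0) -> 34. No state change.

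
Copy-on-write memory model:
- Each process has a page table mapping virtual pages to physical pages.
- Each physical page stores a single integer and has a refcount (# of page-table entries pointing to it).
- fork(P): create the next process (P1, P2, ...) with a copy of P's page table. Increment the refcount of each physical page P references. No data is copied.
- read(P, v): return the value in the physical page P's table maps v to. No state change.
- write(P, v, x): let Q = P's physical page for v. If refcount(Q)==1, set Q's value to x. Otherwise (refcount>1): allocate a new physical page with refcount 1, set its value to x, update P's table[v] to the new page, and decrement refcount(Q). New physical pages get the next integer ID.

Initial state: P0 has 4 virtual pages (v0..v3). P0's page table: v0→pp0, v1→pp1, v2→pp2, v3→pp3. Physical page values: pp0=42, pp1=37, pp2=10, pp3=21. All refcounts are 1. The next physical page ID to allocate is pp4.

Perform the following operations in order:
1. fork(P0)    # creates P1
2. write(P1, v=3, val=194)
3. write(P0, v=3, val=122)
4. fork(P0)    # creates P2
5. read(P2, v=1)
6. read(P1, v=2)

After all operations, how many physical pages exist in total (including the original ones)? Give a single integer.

Op 1: fork(P0) -> P1. 4 ppages; refcounts: pp0:2 pp1:2 pp2:2 pp3:2
Op 2: write(P1, v3, 194). refcount(pp3)=2>1 -> COPY to pp4. 5 ppages; refcounts: pp0:2 pp1:2 pp2:2 pp3:1 pp4:1
Op 3: write(P0, v3, 122). refcount(pp3)=1 -> write in place. 5 ppages; refcounts: pp0:2 pp1:2 pp2:2 pp3:1 pp4:1
Op 4: fork(P0) -> P2. 5 ppages; refcounts: pp0:3 pp1:3 pp2:3 pp3:2 pp4:1
Op 5: read(P2, v1) -> 37. No state change.
Op 6: read(P1, v2) -> 10. No state change.

Answer: 5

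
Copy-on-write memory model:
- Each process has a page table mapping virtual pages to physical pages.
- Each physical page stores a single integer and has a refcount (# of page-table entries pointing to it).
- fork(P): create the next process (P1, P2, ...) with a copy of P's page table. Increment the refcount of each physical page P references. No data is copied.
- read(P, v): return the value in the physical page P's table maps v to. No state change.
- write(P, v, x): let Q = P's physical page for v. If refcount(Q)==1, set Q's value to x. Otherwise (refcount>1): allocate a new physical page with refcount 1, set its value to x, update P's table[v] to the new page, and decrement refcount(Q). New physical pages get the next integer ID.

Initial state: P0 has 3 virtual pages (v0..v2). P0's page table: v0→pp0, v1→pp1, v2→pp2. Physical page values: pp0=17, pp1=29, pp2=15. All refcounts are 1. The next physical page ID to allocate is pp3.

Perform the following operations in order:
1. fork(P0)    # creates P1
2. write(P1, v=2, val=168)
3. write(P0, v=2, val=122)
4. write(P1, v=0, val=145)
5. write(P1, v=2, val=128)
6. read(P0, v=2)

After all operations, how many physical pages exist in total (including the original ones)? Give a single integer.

Answer: 5

Derivation:
Op 1: fork(P0) -> P1. 3 ppages; refcounts: pp0:2 pp1:2 pp2:2
Op 2: write(P1, v2, 168). refcount(pp2)=2>1 -> COPY to pp3. 4 ppages; refcounts: pp0:2 pp1:2 pp2:1 pp3:1
Op 3: write(P0, v2, 122). refcount(pp2)=1 -> write in place. 4 ppages; refcounts: pp0:2 pp1:2 pp2:1 pp3:1
Op 4: write(P1, v0, 145). refcount(pp0)=2>1 -> COPY to pp4. 5 ppages; refcounts: pp0:1 pp1:2 pp2:1 pp3:1 pp4:1
Op 5: write(P1, v2, 128). refcount(pp3)=1 -> write in place. 5 ppages; refcounts: pp0:1 pp1:2 pp2:1 pp3:1 pp4:1
Op 6: read(P0, v2) -> 122. No state change.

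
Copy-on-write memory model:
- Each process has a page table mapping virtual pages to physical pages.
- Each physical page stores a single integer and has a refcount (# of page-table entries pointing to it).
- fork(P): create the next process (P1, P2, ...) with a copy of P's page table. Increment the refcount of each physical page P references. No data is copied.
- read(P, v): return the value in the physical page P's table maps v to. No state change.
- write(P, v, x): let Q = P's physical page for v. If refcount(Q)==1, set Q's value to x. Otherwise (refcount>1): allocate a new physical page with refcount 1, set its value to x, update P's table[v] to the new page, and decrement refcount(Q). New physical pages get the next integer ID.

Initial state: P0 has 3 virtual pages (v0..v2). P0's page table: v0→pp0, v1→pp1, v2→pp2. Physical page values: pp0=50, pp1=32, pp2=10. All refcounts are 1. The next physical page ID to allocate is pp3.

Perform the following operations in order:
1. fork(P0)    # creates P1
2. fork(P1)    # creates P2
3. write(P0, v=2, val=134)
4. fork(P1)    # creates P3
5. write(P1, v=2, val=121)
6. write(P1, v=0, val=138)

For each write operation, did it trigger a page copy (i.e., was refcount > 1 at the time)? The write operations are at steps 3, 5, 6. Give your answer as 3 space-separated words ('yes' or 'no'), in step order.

Op 1: fork(P0) -> P1. 3 ppages; refcounts: pp0:2 pp1:2 pp2:2
Op 2: fork(P1) -> P2. 3 ppages; refcounts: pp0:3 pp1:3 pp2:3
Op 3: write(P0, v2, 134). refcount(pp2)=3>1 -> COPY to pp3. 4 ppages; refcounts: pp0:3 pp1:3 pp2:2 pp3:1
Op 4: fork(P1) -> P3. 4 ppages; refcounts: pp0:4 pp1:4 pp2:3 pp3:1
Op 5: write(P1, v2, 121). refcount(pp2)=3>1 -> COPY to pp4. 5 ppages; refcounts: pp0:4 pp1:4 pp2:2 pp3:1 pp4:1
Op 6: write(P1, v0, 138). refcount(pp0)=4>1 -> COPY to pp5. 6 ppages; refcounts: pp0:3 pp1:4 pp2:2 pp3:1 pp4:1 pp5:1

yes yes yes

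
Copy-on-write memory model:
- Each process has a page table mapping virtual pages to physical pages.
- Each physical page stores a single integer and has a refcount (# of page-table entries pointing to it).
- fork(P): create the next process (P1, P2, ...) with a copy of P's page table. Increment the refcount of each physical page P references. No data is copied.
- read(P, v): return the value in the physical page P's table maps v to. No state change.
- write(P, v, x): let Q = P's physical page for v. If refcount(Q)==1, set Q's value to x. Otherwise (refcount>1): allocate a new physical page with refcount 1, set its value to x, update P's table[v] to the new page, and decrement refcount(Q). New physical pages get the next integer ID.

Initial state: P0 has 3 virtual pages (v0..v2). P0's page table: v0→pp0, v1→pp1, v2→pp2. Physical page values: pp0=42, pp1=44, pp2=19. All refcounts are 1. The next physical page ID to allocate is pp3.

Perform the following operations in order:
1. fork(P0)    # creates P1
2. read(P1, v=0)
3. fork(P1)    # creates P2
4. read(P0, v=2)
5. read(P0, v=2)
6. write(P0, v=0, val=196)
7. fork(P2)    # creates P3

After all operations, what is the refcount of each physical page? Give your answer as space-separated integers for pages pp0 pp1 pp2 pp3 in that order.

Op 1: fork(P0) -> P1. 3 ppages; refcounts: pp0:2 pp1:2 pp2:2
Op 2: read(P1, v0) -> 42. No state change.
Op 3: fork(P1) -> P2. 3 ppages; refcounts: pp0:3 pp1:3 pp2:3
Op 4: read(P0, v2) -> 19. No state change.
Op 5: read(P0, v2) -> 19. No state change.
Op 6: write(P0, v0, 196). refcount(pp0)=3>1 -> COPY to pp3. 4 ppages; refcounts: pp0:2 pp1:3 pp2:3 pp3:1
Op 7: fork(P2) -> P3. 4 ppages; refcounts: pp0:3 pp1:4 pp2:4 pp3:1

Answer: 3 4 4 1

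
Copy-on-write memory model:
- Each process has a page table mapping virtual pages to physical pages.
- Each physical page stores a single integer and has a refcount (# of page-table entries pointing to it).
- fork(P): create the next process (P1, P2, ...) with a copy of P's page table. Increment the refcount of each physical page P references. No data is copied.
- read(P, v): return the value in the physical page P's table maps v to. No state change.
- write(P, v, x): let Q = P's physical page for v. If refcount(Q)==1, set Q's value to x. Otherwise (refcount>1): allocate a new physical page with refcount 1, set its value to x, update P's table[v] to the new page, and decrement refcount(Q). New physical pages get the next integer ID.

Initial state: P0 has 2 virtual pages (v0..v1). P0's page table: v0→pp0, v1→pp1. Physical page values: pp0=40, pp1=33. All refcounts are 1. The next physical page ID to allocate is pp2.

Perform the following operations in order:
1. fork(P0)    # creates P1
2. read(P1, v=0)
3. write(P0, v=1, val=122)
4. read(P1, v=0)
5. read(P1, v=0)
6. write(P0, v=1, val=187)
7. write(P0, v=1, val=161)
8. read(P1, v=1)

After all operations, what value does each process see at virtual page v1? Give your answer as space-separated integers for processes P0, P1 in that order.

Op 1: fork(P0) -> P1. 2 ppages; refcounts: pp0:2 pp1:2
Op 2: read(P1, v0) -> 40. No state change.
Op 3: write(P0, v1, 122). refcount(pp1)=2>1 -> COPY to pp2. 3 ppages; refcounts: pp0:2 pp1:1 pp2:1
Op 4: read(P1, v0) -> 40. No state change.
Op 5: read(P1, v0) -> 40. No state change.
Op 6: write(P0, v1, 187). refcount(pp2)=1 -> write in place. 3 ppages; refcounts: pp0:2 pp1:1 pp2:1
Op 7: write(P0, v1, 161). refcount(pp2)=1 -> write in place. 3 ppages; refcounts: pp0:2 pp1:1 pp2:1
Op 8: read(P1, v1) -> 33. No state change.
P0: v1 -> pp2 = 161
P1: v1 -> pp1 = 33

Answer: 161 33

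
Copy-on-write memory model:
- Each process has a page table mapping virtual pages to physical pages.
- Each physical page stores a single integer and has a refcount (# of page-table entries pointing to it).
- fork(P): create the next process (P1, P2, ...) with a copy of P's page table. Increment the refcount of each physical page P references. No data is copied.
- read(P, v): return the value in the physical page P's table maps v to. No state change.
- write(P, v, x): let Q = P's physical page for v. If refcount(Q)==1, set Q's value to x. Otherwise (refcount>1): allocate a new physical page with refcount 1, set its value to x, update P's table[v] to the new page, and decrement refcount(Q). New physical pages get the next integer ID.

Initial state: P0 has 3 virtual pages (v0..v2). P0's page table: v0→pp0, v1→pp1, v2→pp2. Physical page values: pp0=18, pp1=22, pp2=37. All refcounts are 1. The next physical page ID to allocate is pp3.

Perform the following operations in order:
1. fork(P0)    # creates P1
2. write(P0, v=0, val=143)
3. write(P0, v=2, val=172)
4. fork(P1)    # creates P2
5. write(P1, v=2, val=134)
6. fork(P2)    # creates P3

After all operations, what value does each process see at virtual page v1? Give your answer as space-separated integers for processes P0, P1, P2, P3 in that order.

Op 1: fork(P0) -> P1. 3 ppages; refcounts: pp0:2 pp1:2 pp2:2
Op 2: write(P0, v0, 143). refcount(pp0)=2>1 -> COPY to pp3. 4 ppages; refcounts: pp0:1 pp1:2 pp2:2 pp3:1
Op 3: write(P0, v2, 172). refcount(pp2)=2>1 -> COPY to pp4. 5 ppages; refcounts: pp0:1 pp1:2 pp2:1 pp3:1 pp4:1
Op 4: fork(P1) -> P2. 5 ppages; refcounts: pp0:2 pp1:3 pp2:2 pp3:1 pp4:1
Op 5: write(P1, v2, 134). refcount(pp2)=2>1 -> COPY to pp5. 6 ppages; refcounts: pp0:2 pp1:3 pp2:1 pp3:1 pp4:1 pp5:1
Op 6: fork(P2) -> P3. 6 ppages; refcounts: pp0:3 pp1:4 pp2:2 pp3:1 pp4:1 pp5:1
P0: v1 -> pp1 = 22
P1: v1 -> pp1 = 22
P2: v1 -> pp1 = 22
P3: v1 -> pp1 = 22

Answer: 22 22 22 22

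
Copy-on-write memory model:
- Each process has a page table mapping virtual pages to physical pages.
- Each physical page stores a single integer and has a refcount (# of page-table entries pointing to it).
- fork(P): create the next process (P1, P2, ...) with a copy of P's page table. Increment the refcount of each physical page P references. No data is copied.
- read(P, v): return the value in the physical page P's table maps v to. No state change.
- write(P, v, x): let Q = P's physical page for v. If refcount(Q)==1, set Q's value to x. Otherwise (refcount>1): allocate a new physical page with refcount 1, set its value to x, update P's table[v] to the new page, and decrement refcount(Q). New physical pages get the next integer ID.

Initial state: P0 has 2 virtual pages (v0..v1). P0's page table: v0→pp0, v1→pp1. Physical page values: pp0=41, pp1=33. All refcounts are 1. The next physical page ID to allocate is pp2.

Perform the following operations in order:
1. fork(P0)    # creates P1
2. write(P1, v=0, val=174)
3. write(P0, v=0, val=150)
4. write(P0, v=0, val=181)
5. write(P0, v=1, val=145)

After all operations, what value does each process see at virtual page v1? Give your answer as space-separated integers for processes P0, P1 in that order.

Answer: 145 33

Derivation:
Op 1: fork(P0) -> P1. 2 ppages; refcounts: pp0:2 pp1:2
Op 2: write(P1, v0, 174). refcount(pp0)=2>1 -> COPY to pp2. 3 ppages; refcounts: pp0:1 pp1:2 pp2:1
Op 3: write(P0, v0, 150). refcount(pp0)=1 -> write in place. 3 ppages; refcounts: pp0:1 pp1:2 pp2:1
Op 4: write(P0, v0, 181). refcount(pp0)=1 -> write in place. 3 ppages; refcounts: pp0:1 pp1:2 pp2:1
Op 5: write(P0, v1, 145). refcount(pp1)=2>1 -> COPY to pp3. 4 ppages; refcounts: pp0:1 pp1:1 pp2:1 pp3:1
P0: v1 -> pp3 = 145
P1: v1 -> pp1 = 33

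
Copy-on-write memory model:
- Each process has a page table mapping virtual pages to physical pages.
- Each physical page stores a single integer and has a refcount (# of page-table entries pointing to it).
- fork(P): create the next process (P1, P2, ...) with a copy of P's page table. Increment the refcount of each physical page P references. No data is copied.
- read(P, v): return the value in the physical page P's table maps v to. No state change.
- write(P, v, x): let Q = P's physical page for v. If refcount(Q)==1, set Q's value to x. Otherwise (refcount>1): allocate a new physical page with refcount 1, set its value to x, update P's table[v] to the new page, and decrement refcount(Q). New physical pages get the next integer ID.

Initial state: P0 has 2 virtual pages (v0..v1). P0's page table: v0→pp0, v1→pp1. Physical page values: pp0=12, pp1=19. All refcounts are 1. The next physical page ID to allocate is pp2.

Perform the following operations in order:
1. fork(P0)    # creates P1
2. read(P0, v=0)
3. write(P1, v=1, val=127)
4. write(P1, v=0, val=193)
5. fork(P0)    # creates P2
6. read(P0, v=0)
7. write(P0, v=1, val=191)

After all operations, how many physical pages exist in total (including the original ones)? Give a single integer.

Answer: 5

Derivation:
Op 1: fork(P0) -> P1. 2 ppages; refcounts: pp0:2 pp1:2
Op 2: read(P0, v0) -> 12. No state change.
Op 3: write(P1, v1, 127). refcount(pp1)=2>1 -> COPY to pp2. 3 ppages; refcounts: pp0:2 pp1:1 pp2:1
Op 4: write(P1, v0, 193). refcount(pp0)=2>1 -> COPY to pp3. 4 ppages; refcounts: pp0:1 pp1:1 pp2:1 pp3:1
Op 5: fork(P0) -> P2. 4 ppages; refcounts: pp0:2 pp1:2 pp2:1 pp3:1
Op 6: read(P0, v0) -> 12. No state change.
Op 7: write(P0, v1, 191). refcount(pp1)=2>1 -> COPY to pp4. 5 ppages; refcounts: pp0:2 pp1:1 pp2:1 pp3:1 pp4:1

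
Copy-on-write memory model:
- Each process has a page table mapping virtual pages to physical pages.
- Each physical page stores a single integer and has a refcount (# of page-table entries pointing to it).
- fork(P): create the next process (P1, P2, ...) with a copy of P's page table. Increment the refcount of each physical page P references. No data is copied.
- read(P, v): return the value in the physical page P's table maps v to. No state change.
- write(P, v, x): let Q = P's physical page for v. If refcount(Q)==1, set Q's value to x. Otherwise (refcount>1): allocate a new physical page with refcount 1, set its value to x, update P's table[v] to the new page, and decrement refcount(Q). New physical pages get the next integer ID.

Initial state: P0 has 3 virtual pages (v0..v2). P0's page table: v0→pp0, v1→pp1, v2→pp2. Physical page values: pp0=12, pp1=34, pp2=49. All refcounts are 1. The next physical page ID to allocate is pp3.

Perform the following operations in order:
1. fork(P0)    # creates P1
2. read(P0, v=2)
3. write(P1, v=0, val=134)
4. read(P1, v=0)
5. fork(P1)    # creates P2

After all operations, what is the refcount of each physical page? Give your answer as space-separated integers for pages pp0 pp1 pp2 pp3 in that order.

Op 1: fork(P0) -> P1. 3 ppages; refcounts: pp0:2 pp1:2 pp2:2
Op 2: read(P0, v2) -> 49. No state change.
Op 3: write(P1, v0, 134). refcount(pp0)=2>1 -> COPY to pp3. 4 ppages; refcounts: pp0:1 pp1:2 pp2:2 pp3:1
Op 4: read(P1, v0) -> 134. No state change.
Op 5: fork(P1) -> P2. 4 ppages; refcounts: pp0:1 pp1:3 pp2:3 pp3:2

Answer: 1 3 3 2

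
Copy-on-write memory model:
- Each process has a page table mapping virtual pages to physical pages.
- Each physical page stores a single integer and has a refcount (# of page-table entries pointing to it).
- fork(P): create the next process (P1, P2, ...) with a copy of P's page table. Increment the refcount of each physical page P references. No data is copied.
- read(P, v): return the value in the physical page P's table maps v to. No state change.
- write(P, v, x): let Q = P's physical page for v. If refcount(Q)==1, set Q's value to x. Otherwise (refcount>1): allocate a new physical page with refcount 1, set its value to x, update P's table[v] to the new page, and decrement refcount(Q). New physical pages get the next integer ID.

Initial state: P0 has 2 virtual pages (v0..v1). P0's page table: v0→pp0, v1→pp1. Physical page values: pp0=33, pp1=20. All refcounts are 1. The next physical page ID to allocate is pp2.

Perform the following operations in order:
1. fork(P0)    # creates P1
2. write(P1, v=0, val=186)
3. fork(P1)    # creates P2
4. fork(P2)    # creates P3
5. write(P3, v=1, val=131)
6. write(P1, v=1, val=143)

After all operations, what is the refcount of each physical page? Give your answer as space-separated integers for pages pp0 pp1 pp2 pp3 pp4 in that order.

Answer: 1 2 3 1 1

Derivation:
Op 1: fork(P0) -> P1. 2 ppages; refcounts: pp0:2 pp1:2
Op 2: write(P1, v0, 186). refcount(pp0)=2>1 -> COPY to pp2. 3 ppages; refcounts: pp0:1 pp1:2 pp2:1
Op 3: fork(P1) -> P2. 3 ppages; refcounts: pp0:1 pp1:3 pp2:2
Op 4: fork(P2) -> P3. 3 ppages; refcounts: pp0:1 pp1:4 pp2:3
Op 5: write(P3, v1, 131). refcount(pp1)=4>1 -> COPY to pp3. 4 ppages; refcounts: pp0:1 pp1:3 pp2:3 pp3:1
Op 6: write(P1, v1, 143). refcount(pp1)=3>1 -> COPY to pp4. 5 ppages; refcounts: pp0:1 pp1:2 pp2:3 pp3:1 pp4:1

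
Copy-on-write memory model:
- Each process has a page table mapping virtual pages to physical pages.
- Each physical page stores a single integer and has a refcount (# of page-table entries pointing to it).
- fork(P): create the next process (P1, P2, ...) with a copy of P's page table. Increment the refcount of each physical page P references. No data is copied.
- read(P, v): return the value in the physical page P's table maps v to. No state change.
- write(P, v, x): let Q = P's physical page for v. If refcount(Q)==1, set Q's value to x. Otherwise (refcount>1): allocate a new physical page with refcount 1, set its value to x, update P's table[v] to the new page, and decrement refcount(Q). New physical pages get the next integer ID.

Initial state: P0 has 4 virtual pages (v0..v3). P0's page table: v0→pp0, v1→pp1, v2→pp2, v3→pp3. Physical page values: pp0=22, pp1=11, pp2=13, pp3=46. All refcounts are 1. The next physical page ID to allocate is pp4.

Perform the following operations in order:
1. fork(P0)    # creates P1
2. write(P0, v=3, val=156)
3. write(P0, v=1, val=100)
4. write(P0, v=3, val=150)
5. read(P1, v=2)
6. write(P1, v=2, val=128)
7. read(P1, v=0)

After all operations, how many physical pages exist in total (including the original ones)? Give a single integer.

Op 1: fork(P0) -> P1. 4 ppages; refcounts: pp0:2 pp1:2 pp2:2 pp3:2
Op 2: write(P0, v3, 156). refcount(pp3)=2>1 -> COPY to pp4. 5 ppages; refcounts: pp0:2 pp1:2 pp2:2 pp3:1 pp4:1
Op 3: write(P0, v1, 100). refcount(pp1)=2>1 -> COPY to pp5. 6 ppages; refcounts: pp0:2 pp1:1 pp2:2 pp3:1 pp4:1 pp5:1
Op 4: write(P0, v3, 150). refcount(pp4)=1 -> write in place. 6 ppages; refcounts: pp0:2 pp1:1 pp2:2 pp3:1 pp4:1 pp5:1
Op 5: read(P1, v2) -> 13. No state change.
Op 6: write(P1, v2, 128). refcount(pp2)=2>1 -> COPY to pp6. 7 ppages; refcounts: pp0:2 pp1:1 pp2:1 pp3:1 pp4:1 pp5:1 pp6:1
Op 7: read(P1, v0) -> 22. No state change.

Answer: 7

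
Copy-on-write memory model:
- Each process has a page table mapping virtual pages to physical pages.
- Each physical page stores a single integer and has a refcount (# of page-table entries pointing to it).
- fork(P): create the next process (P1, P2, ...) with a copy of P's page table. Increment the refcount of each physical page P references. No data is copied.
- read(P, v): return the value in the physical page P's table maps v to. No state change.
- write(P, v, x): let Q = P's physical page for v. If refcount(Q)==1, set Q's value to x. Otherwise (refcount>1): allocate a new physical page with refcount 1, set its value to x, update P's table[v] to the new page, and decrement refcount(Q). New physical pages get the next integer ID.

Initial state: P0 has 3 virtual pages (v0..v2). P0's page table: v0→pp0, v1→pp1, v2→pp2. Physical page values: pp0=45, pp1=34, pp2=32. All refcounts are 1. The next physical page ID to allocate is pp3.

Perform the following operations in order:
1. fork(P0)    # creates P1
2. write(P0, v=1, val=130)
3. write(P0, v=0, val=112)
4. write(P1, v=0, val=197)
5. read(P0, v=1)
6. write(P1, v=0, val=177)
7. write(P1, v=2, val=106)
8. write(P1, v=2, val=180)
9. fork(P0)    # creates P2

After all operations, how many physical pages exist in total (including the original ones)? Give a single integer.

Answer: 6

Derivation:
Op 1: fork(P0) -> P1. 3 ppages; refcounts: pp0:2 pp1:2 pp2:2
Op 2: write(P0, v1, 130). refcount(pp1)=2>1 -> COPY to pp3. 4 ppages; refcounts: pp0:2 pp1:1 pp2:2 pp3:1
Op 3: write(P0, v0, 112). refcount(pp0)=2>1 -> COPY to pp4. 5 ppages; refcounts: pp0:1 pp1:1 pp2:2 pp3:1 pp4:1
Op 4: write(P1, v0, 197). refcount(pp0)=1 -> write in place. 5 ppages; refcounts: pp0:1 pp1:1 pp2:2 pp3:1 pp4:1
Op 5: read(P0, v1) -> 130. No state change.
Op 6: write(P1, v0, 177). refcount(pp0)=1 -> write in place. 5 ppages; refcounts: pp0:1 pp1:1 pp2:2 pp3:1 pp4:1
Op 7: write(P1, v2, 106). refcount(pp2)=2>1 -> COPY to pp5. 6 ppages; refcounts: pp0:1 pp1:1 pp2:1 pp3:1 pp4:1 pp5:1
Op 8: write(P1, v2, 180). refcount(pp5)=1 -> write in place. 6 ppages; refcounts: pp0:1 pp1:1 pp2:1 pp3:1 pp4:1 pp5:1
Op 9: fork(P0) -> P2. 6 ppages; refcounts: pp0:1 pp1:1 pp2:2 pp3:2 pp4:2 pp5:1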